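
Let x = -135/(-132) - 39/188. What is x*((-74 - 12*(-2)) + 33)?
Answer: -14331/1034 ≈ -13.860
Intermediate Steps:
x = 843/1034 (x = -135*(-1/132) - 39*1/188 = 45/44 - 39/188 = 843/1034 ≈ 0.81528)
x*((-74 - 12*(-2)) + 33) = 843*((-74 - 12*(-2)) + 33)/1034 = 843*((-74 + 24) + 33)/1034 = 843*(-50 + 33)/1034 = (843/1034)*(-17) = -14331/1034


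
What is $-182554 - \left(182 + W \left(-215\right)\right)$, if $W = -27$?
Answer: $-188541$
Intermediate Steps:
$-182554 - \left(182 + W \left(-215\right)\right) = -182554 - \left(182 - -5805\right) = -182554 - \left(182 + 5805\right) = -182554 - 5987 = -188541$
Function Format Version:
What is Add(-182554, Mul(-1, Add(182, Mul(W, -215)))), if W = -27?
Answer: -188541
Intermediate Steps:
Add(-182554, Mul(-1, Add(182, Mul(W, -215)))) = Add(-182554, Mul(-1, Add(182, Mul(-27, -215)))) = Add(-182554, Mul(-1, Add(182, 5805))) = Add(-182554, Mul(-1, 5987)) = Add(-182554, -5987) = -188541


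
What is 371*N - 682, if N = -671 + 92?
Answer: -215491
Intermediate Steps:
N = -579
371*N - 682 = 371*(-579) - 682 = -214809 - 682 = -215491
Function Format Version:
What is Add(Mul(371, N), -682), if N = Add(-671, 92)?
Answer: -215491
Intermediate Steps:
N = -579
Add(Mul(371, N), -682) = Add(Mul(371, -579), -682) = Add(-214809, -682) = -215491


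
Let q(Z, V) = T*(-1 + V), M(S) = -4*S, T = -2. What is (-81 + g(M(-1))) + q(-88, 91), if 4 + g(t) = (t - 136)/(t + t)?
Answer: -563/2 ≈ -281.50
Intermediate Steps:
g(t) = -4 + (-136 + t)/(2*t) (g(t) = -4 + (t - 136)/(t + t) = -4 + (-136 + t)/((2*t)) = -4 + (-136 + t)*(1/(2*t)) = -4 + (-136 + t)/(2*t))
q(Z, V) = 2 - 2*V (q(Z, V) = -2*(-1 + V) = 2 - 2*V)
(-81 + g(M(-1))) + q(-88, 91) = (-81 + (-7/2 - 68/((-4*(-1))))) + (2 - 2*91) = (-81 + (-7/2 - 68/4)) + (2 - 182) = (-81 + (-7/2 - 68*¼)) - 180 = (-81 + (-7/2 - 17)) - 180 = (-81 - 41/2) - 180 = -203/2 - 180 = -563/2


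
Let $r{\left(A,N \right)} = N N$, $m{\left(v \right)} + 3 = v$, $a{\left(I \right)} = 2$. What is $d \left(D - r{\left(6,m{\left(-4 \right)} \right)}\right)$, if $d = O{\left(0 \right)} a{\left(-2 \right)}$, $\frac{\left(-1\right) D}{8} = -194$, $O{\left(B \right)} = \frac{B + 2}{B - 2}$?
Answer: $-3006$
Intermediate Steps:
$m{\left(v \right)} = -3 + v$
$O{\left(B \right)} = \frac{2 + B}{-2 + B}$
$r{\left(A,N \right)} = N^{2}$
$D = 1552$ ($D = \left(-8\right) \left(-194\right) = 1552$)
$d = -2$ ($d = \frac{2 + 0}{-2 + 0} \cdot 2 = \frac{1}{-2} \cdot 2 \cdot 2 = \left(- \frac{1}{2}\right) 2 \cdot 2 = \left(-1\right) 2 = -2$)
$d \left(D - r{\left(6,m{\left(-4 \right)} \right)}\right) = - 2 \left(1552 - \left(-3 - 4\right)^{2}\right) = - 2 \left(1552 - \left(-7\right)^{2}\right) = - 2 \left(1552 - 49\right) = \left(-2\right) 1503 = -3006$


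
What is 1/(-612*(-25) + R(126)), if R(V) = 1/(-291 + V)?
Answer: 165/2524499 ≈ 6.5360e-5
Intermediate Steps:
1/(-612*(-25) + R(126)) = 1/(-612*(-25) + 1/(-291 + 126)) = 1/(15300 + 1/(-165)) = 1/(15300 - 1/165) = 1/(2524499/165) = 165/2524499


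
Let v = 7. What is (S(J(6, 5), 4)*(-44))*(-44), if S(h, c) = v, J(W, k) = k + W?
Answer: 13552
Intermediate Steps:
J(W, k) = W + k
S(h, c) = 7
(S(J(6, 5), 4)*(-44))*(-44) = (7*(-44))*(-44) = -308*(-44) = 13552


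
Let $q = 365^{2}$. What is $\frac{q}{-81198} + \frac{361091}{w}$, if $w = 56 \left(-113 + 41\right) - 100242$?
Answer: $- \frac{1200326963}{235190007} \approx -5.1036$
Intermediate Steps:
$q = 133225$
$w = -104274$ ($w = 56 \left(-72\right) - 100242 = -4032 - 100242 = -104274$)
$\frac{q}{-81198} + \frac{361091}{w} = \frac{133225}{-81198} + \frac{361091}{-104274} = 133225 \left(- \frac{1}{81198}\right) + 361091 \left(- \frac{1}{104274}\right) = - \frac{133225}{81198} - \frac{361091}{104274} = - \frac{1200326963}{235190007}$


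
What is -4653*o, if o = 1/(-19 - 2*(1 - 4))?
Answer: 4653/13 ≈ 357.92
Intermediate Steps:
o = -1/13 (o = 1/(-19 - 2*(-3)) = 1/(-19 + 6) = 1/(-13) = -1/13 ≈ -0.076923)
-4653*o = -4653*(-1/13) = 4653/13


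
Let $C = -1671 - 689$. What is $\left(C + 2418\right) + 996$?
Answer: $1054$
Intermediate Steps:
$C = -2360$ ($C = -1671 - 689 = -2360$)
$\left(C + 2418\right) + 996 = \left(-2360 + 2418\right) + 996 = 58 + 996 = 1054$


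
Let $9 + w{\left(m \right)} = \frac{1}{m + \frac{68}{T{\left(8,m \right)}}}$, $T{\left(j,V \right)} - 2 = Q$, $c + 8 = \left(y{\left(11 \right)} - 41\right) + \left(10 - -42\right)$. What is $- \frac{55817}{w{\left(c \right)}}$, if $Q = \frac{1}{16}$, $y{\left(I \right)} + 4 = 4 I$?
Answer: $\frac{139933219}{22530} \approx 6211.0$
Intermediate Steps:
$y{\left(I \right)} = -4 + 4 I$
$Q = \frac{1}{16} \approx 0.0625$
$c = 43$ ($c = -8 + \left(\left(\left(-4 + 4 \cdot 11\right) - 41\right) + \left(10 - -42\right)\right) = -8 + \left(\left(\left(-4 + 44\right) - 41\right) + \left(10 + 42\right)\right) = -8 + \left(\left(40 - 41\right) + 52\right) = -8 + \left(-1 + 52\right) = -8 + 51 = 43$)
$T{\left(j,V \right)} = \frac{33}{16}$ ($T{\left(j,V \right)} = 2 + \frac{1}{16} = \frac{33}{16}$)
$w{\left(m \right)} = -9 + \frac{1}{\frac{1088}{33} + m}$ ($w{\left(m \right)} = -9 + \frac{1}{m + \frac{68}{\frac{33}{16}}} = -9 + \frac{1}{m + 68 \cdot \frac{16}{33}} = -9 + \frac{1}{m + \frac{1088}{33}} = -9 + \frac{1}{\frac{1088}{33} + m}$)
$- \frac{55817}{w{\left(c \right)}} = - \frac{55817}{3 \frac{1}{1088 + 33 \cdot 43} \left(-3253 - 4257\right)} = - \frac{55817}{3 \frac{1}{1088 + 1419} \left(-3253 - 4257\right)} = - \frac{55817}{3 \cdot \frac{1}{2507} \left(-7510\right)} = - \frac{55817}{- \frac{22530}{2507}} = \left(-55817\right) \left(- \frac{2507}{22530}\right) = \frac{139933219}{22530}$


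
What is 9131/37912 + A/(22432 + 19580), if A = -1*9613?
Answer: 4790879/398189736 ≈ 0.012032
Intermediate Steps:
A = -9613
9131/37912 + A/(22432 + 19580) = 9131/37912 - 9613/(22432 + 19580) = 9131*(1/37912) - 9613/42012 = 9131/37912 - 9613*1/42012 = 9131/37912 - 9613/42012 = 4790879/398189736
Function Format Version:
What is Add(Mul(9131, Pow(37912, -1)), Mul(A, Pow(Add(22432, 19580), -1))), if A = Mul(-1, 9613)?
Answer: Rational(4790879, 398189736) ≈ 0.012032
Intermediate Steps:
A = -9613
Add(Mul(9131, Pow(37912, -1)), Mul(A, Pow(Add(22432, 19580), -1))) = Add(Mul(9131, Pow(37912, -1)), Mul(-9613, Pow(Add(22432, 19580), -1))) = Add(Mul(9131, Rational(1, 37912)), Mul(-9613, Pow(42012, -1))) = Add(Rational(9131, 37912), Mul(-9613, Rational(1, 42012))) = Add(Rational(9131, 37912), Rational(-9613, 42012)) = Rational(4790879, 398189736)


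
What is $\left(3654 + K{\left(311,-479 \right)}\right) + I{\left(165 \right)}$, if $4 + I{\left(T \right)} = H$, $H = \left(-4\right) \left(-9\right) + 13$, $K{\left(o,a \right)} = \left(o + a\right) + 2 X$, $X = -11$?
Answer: $3509$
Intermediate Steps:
$K{\left(o,a \right)} = -22 + a + o$ ($K{\left(o,a \right)} = \left(o + a\right) + 2 \left(-11\right) = \left(a + o\right) - 22 = -22 + a + o$)
$H = 49$ ($H = 36 + 13 = 49$)
$I{\left(T \right)} = 45$ ($I{\left(T \right)} = -4 + 49 = 45$)
$\left(3654 + K{\left(311,-479 \right)}\right) + I{\left(165 \right)} = \left(3654 - 190\right) + 45 = 3464 + 45 = 3509$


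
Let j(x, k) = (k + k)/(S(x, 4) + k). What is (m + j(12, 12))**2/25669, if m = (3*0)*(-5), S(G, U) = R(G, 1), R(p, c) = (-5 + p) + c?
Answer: 36/641725 ≈ 5.6099e-5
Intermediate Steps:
R(p, c) = -5 + c + p
S(G, U) = -4 + G (S(G, U) = -5 + 1 + G = -4 + G)
j(x, k) = 2*k/(-4 + k + x) (j(x, k) = (k + k)/((-4 + x) + k) = (2*k)/(-4 + k + x) = 2*k/(-4 + k + x))
m = 0 (m = 0*(-5) = 0)
(m + j(12, 12))**2/25669 = (0 + 2*12/(-4 + 12 + 12))**2/25669 = (0 + 2*12/20)**2*(1/25669) = (0 + 2*12*(1/20))**2*(1/25669) = (0 + 6/5)**2*(1/25669) = (6/5)**2*(1/25669) = (36/25)*(1/25669) = 36/641725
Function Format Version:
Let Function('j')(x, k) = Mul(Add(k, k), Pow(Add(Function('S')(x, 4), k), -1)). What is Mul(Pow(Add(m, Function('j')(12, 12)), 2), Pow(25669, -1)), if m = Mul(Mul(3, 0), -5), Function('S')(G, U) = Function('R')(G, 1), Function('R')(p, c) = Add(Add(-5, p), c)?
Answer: Rational(36, 641725) ≈ 5.6099e-5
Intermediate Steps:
Function('R')(p, c) = Add(-5, c, p)
Function('S')(G, U) = Add(-4, G) (Function('S')(G, U) = Add(-5, 1, G) = Add(-4, G))
Function('j')(x, k) = Mul(2, k, Pow(Add(-4, k, x), -1)) (Function('j')(x, k) = Mul(Add(k, k), Pow(Add(Add(-4, x), k), -1)) = Mul(Mul(2, k), Pow(Add(-4, k, x), -1)) = Mul(2, k, Pow(Add(-4, k, x), -1)))
m = 0 (m = Mul(0, -5) = 0)
Mul(Pow(Add(m, Function('j')(12, 12)), 2), Pow(25669, -1)) = Mul(Pow(Add(0, Mul(2, 12, Pow(Add(-4, 12, 12), -1))), 2), Pow(25669, -1)) = Mul(Pow(Add(0, Mul(2, 12, Pow(20, -1))), 2), Rational(1, 25669)) = Mul(Pow(Add(0, Mul(2, 12, Rational(1, 20))), 2), Rational(1, 25669)) = Mul(Pow(Add(0, Rational(6, 5)), 2), Rational(1, 25669)) = Mul(Pow(Rational(6, 5), 2), Rational(1, 25669)) = Mul(Rational(36, 25), Rational(1, 25669)) = Rational(36, 641725)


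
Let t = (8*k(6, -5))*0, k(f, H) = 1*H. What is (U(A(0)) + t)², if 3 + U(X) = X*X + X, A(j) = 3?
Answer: 81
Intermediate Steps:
k(f, H) = H
U(X) = -3 + X + X² (U(X) = -3 + (X*X + X) = -3 + (X² + X) = -3 + (X + X²) = -3 + X + X²)
t = 0 (t = (8*(-5))*0 = -40*0 = 0)
(U(A(0)) + t)² = ((-3 + 3 + 3²) + 0)² = ((-3 + 3 + 9) + 0)² = (9 + 0)² = 9² = 81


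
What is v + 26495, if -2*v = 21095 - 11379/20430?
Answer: 217208743/13620 ≈ 15948.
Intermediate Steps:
v = -143653157/13620 (v = -(21095 - 11379/20430)/2 = -(21095 - 11379*1/20430)/2 = -(21095 - 3793/6810)/2 = -½*143653157/6810 = -143653157/13620 ≈ -10547.)
v + 26495 = -143653157/13620 + 26495 = 217208743/13620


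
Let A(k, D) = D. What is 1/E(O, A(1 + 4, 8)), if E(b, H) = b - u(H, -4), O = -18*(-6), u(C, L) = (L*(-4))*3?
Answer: 1/60 ≈ 0.016667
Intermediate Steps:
u(C, L) = -12*L (u(C, L) = -4*L*3 = -12*L)
O = 108
E(b, H) = -48 + b (E(b, H) = b - (-12)*(-4) = b - 1*48 = b - 48 = -48 + b)
1/E(O, A(1 + 4, 8)) = 1/(-48 + 108) = 1/60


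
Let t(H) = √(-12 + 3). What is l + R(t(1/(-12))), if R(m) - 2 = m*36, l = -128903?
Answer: -128901 + 108*I ≈ -1.289e+5 + 108.0*I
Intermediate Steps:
t(H) = 3*I (t(H) = √(-9) = 3*I)
R(m) = 2 + 36*m (R(m) = 2 + m*36 = 2 + 36*m)
l + R(t(1/(-12))) = -128903 + (2 + 36*(3*I)) = -128903 + (2 + 108*I) = -128901 + 108*I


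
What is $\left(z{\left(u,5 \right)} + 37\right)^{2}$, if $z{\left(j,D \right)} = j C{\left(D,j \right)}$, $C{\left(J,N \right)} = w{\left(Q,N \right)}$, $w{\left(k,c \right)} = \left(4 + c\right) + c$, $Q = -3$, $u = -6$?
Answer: $7225$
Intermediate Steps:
$w{\left(k,c \right)} = 4 + 2 c$
$C{\left(J,N \right)} = 4 + 2 N$
$z{\left(j,D \right)} = j \left(4 + 2 j\right)$
$\left(z{\left(u,5 \right)} + 37\right)^{2} = \left(2 \left(-6\right) \left(2 - 6\right) + 37\right)^{2} = \left(2 \left(-6\right) \left(-4\right) + 37\right)^{2} = \left(48 + 37\right)^{2} = 85^{2} = 7225$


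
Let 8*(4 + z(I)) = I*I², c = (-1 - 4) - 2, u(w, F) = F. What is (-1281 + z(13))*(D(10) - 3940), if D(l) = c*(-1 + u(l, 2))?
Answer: 31903601/8 ≈ 3.9880e+6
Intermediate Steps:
c = -7 (c = -5 - 2 = -7)
D(l) = -7 (D(l) = -7*(-1 + 2) = -7*1 = -7)
z(I) = -4 + I³/8 (z(I) = -4 + (I*I²)/8 = -4 + I³/8)
(-1281 + z(13))*(D(10) - 3940) = (-1281 + (-4 + (⅛)*13³))*(-7 - 3940) = (-1281 + (-4 + (⅛)*2197))*(-3947) = (-1281 + (-4 + 2197/8))*(-3947) = (-1281 + 2165/8)*(-3947) = -8083/8*(-3947) = 31903601/8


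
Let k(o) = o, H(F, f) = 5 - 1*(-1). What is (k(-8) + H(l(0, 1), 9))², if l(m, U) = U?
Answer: 4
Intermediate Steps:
H(F, f) = 6 (H(F, f) = 5 + 1 = 6)
(k(-8) + H(l(0, 1), 9))² = (-8 + 6)² = (-2)² = 4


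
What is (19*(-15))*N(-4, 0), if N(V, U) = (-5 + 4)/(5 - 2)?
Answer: 95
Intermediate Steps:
N(V, U) = -⅓ (N(V, U) = -1/3 = -1*⅓ = -⅓)
(19*(-15))*N(-4, 0) = (19*(-15))*(-⅓) = -285*(-⅓) = 95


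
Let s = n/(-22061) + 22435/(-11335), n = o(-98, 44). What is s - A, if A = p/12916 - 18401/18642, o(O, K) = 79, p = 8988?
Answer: -391747630102555/231576193552782 ≈ -1.6917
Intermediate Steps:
n = 79
A = -17528255/60195018 (A = 8988/12916 - 18401/18642 = 8988*(1/12916) - 18401*1/18642 = 2247/3229 - 18401/18642 = -17528255/60195018 ≈ -0.29119)
s = -99166800/50012287 (s = 79/(-22061) + 22435/(-11335) = 79*(-1/22061) + 22435*(-1/11335) = -79/22061 - 4487/2267 = -99166800/50012287 ≈ -1.9828)
s - A = -99166800/50012287 - 1*(-17528255/60195018) = -99166800/50012287 + 17528255/60195018 = -391747630102555/231576193552782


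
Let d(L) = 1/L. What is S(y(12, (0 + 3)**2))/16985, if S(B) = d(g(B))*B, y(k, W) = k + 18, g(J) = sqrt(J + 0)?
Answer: sqrt(30)/16985 ≈ 0.00032247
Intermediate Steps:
g(J) = sqrt(J)
y(k, W) = 18 + k
S(B) = sqrt(B) (S(B) = B/(sqrt(B)) = B/sqrt(B) = sqrt(B))
S(y(12, (0 + 3)**2))/16985 = sqrt(18 + 12)/16985 = sqrt(30)*(1/16985) = sqrt(30)/16985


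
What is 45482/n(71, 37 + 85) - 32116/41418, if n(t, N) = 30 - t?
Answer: -942545116/849069 ≈ -1110.1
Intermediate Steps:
45482/n(71, 37 + 85) - 32116/41418 = 45482/(30 - 1*71) - 32116/41418 = 45482/(30 - 71) - 32116*1/41418 = 45482/(-41) - 16058/20709 = 45482*(-1/41) - 16058/20709 = -45482/41 - 16058/20709 = -942545116/849069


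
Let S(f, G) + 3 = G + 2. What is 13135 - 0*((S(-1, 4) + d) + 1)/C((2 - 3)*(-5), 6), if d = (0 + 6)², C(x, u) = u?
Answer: 13135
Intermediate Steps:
d = 36 (d = 6² = 36)
S(f, G) = -1 + G (S(f, G) = -3 + (G + 2) = -3 + (2 + G) = -1 + G)
13135 - 0*((S(-1, 4) + d) + 1)/C((2 - 3)*(-5), 6) = 13135 - 0*(((-1 + 4) + 36) + 1)/6 = 13135 - 0*((3 + 36) + 1)/6 = 13135 - 0*(39 + 1)/6 = 13135 - 0*40/6 = 13135 - 0/6 = 13135 - 1*0 = 13135 + 0 = 13135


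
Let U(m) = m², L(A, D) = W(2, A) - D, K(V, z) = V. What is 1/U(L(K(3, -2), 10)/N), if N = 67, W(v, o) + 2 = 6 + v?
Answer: 4489/16 ≈ 280.56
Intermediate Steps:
W(v, o) = 4 + v (W(v, o) = -2 + (6 + v) = 4 + v)
L(A, D) = 6 - D (L(A, D) = (4 + 2) - D = 6 - D)
1/U(L(K(3, -2), 10)/N) = 1/(((6 - 1*10)/67)²) = 1/(((6 - 10)*(1/67))²) = 1/((-4*1/67)²) = 1/((-4/67)²) = 1/(16/4489) = 4489/16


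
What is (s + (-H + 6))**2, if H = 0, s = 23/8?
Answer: 5041/64 ≈ 78.766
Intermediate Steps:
s = 23/8 (s = 23*(1/8) = 23/8 ≈ 2.8750)
(s + (-H + 6))**2 = (23/8 + (-1*0 + 6))**2 = (23/8 + (0 + 6))**2 = (23/8 + 6)**2 = (71/8)**2 = 5041/64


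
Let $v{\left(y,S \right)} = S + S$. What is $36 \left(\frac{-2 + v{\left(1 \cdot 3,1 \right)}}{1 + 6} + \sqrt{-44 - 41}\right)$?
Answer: $36 i \sqrt{85} \approx 331.9 i$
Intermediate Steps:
$v{\left(y,S \right)} = 2 S$
$36 \left(\frac{-2 + v{\left(1 \cdot 3,1 \right)}}{1 + 6} + \sqrt{-44 - 41}\right) = 36 \left(\frac{-2 + 2 \cdot 1}{1 + 6} + \sqrt{-44 - 41}\right) = 36 \left(\frac{-2 + 2}{7} + \sqrt{-85}\right) = 36 \left(\frac{1}{7} \cdot 0 + i \sqrt{85}\right) = 36 \left(0 + i \sqrt{85}\right) = 36 i \sqrt{85}$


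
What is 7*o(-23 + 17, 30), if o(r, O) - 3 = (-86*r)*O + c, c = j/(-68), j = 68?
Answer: 108374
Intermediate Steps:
c = -1 (c = 68/(-68) = 68*(-1/68) = -1)
o(r, O) = 2 - 86*O*r (o(r, O) = 3 + ((-86*r)*O - 1) = 3 + (-86*O*r - 1) = 3 + (-1 - 86*O*r) = 2 - 86*O*r)
7*o(-23 + 17, 30) = 7*(2 - 86*30*(-23 + 17)) = 7*(2 - 86*30*(-6)) = 7*(2 + 15480) = 7*15482 = 108374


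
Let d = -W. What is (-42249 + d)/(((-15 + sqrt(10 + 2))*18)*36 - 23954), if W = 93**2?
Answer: 428484813/282224857 + 16490952*sqrt(3)/282224857 ≈ 1.6194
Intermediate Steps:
W = 8649
d = -8649 (d = -1*8649 = -8649)
(-42249 + d)/(((-15 + sqrt(10 + 2))*18)*36 - 23954) = (-42249 - 8649)/(((-15 + sqrt(10 + 2))*18)*36 - 23954) = -50898/(((-15 + sqrt(12))*18)*36 - 23954) = -50898/(((-15 + 2*sqrt(3))*18)*36 - 23954) = -50898/((-270 + 36*sqrt(3))*36 - 23954) = -50898/((-9720 + 1296*sqrt(3)) - 23954) = -50898/(-33674 + 1296*sqrt(3))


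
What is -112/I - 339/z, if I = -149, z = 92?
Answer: -40207/13708 ≈ -2.9331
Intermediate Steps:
-112/I - 339/z = -112/(-149) - 339/92 = -112*(-1/149) - 339*1/92 = 112/149 - 339/92 = -40207/13708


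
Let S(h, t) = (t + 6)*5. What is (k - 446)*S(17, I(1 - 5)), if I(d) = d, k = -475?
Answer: -9210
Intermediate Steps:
S(h, t) = 30 + 5*t (S(h, t) = (6 + t)*5 = 30 + 5*t)
(k - 446)*S(17, I(1 - 5)) = (-475 - 446)*(30 + 5*(1 - 5)) = -921*(30 + 5*(-4)) = -921*(30 - 20) = -921*10 = -9210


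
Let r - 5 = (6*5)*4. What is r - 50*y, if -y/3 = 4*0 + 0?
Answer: 125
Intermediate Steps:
r = 125 (r = 5 + (6*5)*4 = 5 + 30*4 = 5 + 120 = 125)
y = 0 (y = -3*(4*0 + 0) = -3*(0 + 0) = -3*0 = 0)
r - 50*y = 125 - 50*0 = 125 + 0 = 125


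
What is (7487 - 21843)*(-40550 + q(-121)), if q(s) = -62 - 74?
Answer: 584088216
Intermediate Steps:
q(s) = -136
(7487 - 21843)*(-40550 + q(-121)) = (7487 - 21843)*(-40550 - 136) = -14356*(-40686) = 584088216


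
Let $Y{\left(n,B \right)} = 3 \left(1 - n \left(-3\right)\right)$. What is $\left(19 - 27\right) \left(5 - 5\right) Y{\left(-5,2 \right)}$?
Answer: $0$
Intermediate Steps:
$Y{\left(n,B \right)} = 3 + 9 n$ ($Y{\left(n,B \right)} = 3 \left(1 - - 3 n\right) = 3 \left(1 + 3 n\right) = 3 + 9 n$)
$\left(19 - 27\right) \left(5 - 5\right) Y{\left(-5,2 \right)} = \left(19 - 27\right) \left(5 - 5\right) \left(3 + 9 \left(-5\right)\right) = - 8 \cdot 0 \left(3 - 45\right) = - 8 \cdot 0 \left(-42\right) = \left(-8\right) 0 = 0$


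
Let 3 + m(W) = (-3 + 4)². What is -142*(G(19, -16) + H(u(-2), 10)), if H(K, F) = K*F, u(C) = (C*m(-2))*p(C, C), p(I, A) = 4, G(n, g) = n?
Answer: -25418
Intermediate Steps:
m(W) = -2 (m(W) = -3 + (-3 + 4)² = -3 + 1² = -3 + 1 = -2)
u(C) = -8*C (u(C) = (C*(-2))*4 = -2*C*4 = -8*C)
H(K, F) = F*K
-142*(G(19, -16) + H(u(-2), 10)) = -142*(19 + 10*(-8*(-2))) = -142*(19 + 10*16) = -142*(19 + 160) = -142*179 = -25418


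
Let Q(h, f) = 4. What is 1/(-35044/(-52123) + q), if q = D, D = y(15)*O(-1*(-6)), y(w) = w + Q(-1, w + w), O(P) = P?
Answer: 52123/5977066 ≈ 0.0087205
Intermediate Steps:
y(w) = 4 + w (y(w) = w + 4 = 4 + w)
D = 114 (D = (4 + 15)*(-1*(-6)) = 19*6 = 114)
q = 114
1/(-35044/(-52123) + q) = 1/(-35044/(-52123) + 114) = 1/(-35044*(-1/52123) + 114) = 1/(35044/52123 + 114) = 1/(5977066/52123) = 52123/5977066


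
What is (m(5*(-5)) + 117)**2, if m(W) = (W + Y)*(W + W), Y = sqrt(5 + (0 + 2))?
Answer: 1886189 - 136700*sqrt(7) ≈ 1.5245e+6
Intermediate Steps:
Y = sqrt(7) (Y = sqrt(5 + 2) = sqrt(7) ≈ 2.6458)
m(W) = 2*W*(W + sqrt(7)) (m(W) = (W + sqrt(7))*(W + W) = (W + sqrt(7))*(2*W) = 2*W*(W + sqrt(7)))
(m(5*(-5)) + 117)**2 = (2*(5*(-5))*(5*(-5) + sqrt(7)) + 117)**2 = (2*(-25)*(-25 + sqrt(7)) + 117)**2 = ((1250 - 50*sqrt(7)) + 117)**2 = (1367 - 50*sqrt(7))**2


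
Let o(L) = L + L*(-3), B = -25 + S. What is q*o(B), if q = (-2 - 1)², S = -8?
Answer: 594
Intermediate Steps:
B = -33 (B = -25 - 8 = -33)
o(L) = -2*L (o(L) = L - 3*L = -2*L)
q = 9 (q = (-3)² = 9)
q*o(B) = 9*(-2*(-33)) = 9*66 = 594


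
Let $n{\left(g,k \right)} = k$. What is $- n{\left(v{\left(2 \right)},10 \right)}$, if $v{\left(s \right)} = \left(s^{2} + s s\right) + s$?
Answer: $-10$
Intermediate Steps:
$v{\left(s \right)} = s + 2 s^{2}$ ($v{\left(s \right)} = \left(s^{2} + s^{2}\right) + s = 2 s^{2} + s = s + 2 s^{2}$)
$- n{\left(v{\left(2 \right)},10 \right)} = \left(-1\right) 10 = -10$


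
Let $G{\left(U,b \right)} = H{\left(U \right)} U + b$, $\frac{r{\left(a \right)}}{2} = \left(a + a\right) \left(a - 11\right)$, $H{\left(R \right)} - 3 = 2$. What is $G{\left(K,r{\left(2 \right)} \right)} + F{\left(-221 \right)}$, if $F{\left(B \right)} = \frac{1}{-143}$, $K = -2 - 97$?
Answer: $- \frac{81082}{143} \approx -567.01$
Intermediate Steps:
$H{\left(R \right)} = 5$ ($H{\left(R \right)} = 3 + 2 = 5$)
$K = -99$ ($K = -2 - 97 = -99$)
$F{\left(B \right)} = - \frac{1}{143}$
$r{\left(a \right)} = 4 a \left(-11 + a\right)$ ($r{\left(a \right)} = 2 \left(a + a\right) \left(a - 11\right) = 2 \cdot 2 a \left(-11 + a\right) = 4 a \left(-11 + a\right)$)
$G{\left(U,b \right)} = b + 5 U$ ($G{\left(U,b \right)} = 5 U + b = b + 5 U$)
$G{\left(K,r{\left(2 \right)} \right)} + F{\left(-221 \right)} = \left(4 \cdot 2 \left(-11 + 2\right) + 5 \left(-99\right)\right) - \frac{1}{143} = \left(4 \cdot 2 \left(-9\right) - 495\right) - \frac{1}{143} = \left(-72 - 495\right) - \frac{1}{143} = -567 - \frac{1}{143} = - \frac{81082}{143}$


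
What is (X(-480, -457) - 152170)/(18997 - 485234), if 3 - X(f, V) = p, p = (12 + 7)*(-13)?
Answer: 151920/466237 ≈ 0.32584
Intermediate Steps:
p = -247 (p = 19*(-13) = -247)
X(f, V) = 250 (X(f, V) = 3 - 1*(-247) = 3 + 247 = 250)
(X(-480, -457) - 152170)/(18997 - 485234) = (250 - 152170)/(18997 - 485234) = -151920/(-466237) = -151920*(-1/466237) = 151920/466237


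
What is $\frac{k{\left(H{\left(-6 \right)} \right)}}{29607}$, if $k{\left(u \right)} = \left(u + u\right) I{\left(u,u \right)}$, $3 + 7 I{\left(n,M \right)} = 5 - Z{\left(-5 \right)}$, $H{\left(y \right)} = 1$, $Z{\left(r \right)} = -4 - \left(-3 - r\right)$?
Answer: $\frac{16}{207249} \approx 7.7202 \cdot 10^{-5}$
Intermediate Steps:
$Z{\left(r \right)} = -1 + r$ ($Z{\left(r \right)} = -4 + \left(3 + r\right) = -1 + r$)
$I{\left(n,M \right)} = \frac{8}{7}$ ($I{\left(n,M \right)} = - \frac{3}{7} + \frac{5 - \left(-1 - 5\right)}{7} = - \frac{3}{7} + \frac{5 - -6}{7} = - \frac{3}{7} + \frac{5 + 6}{7} = - \frac{3}{7} + \frac{1}{7} \cdot 11 = - \frac{3}{7} + \frac{11}{7} = \frac{8}{7}$)
$k{\left(u \right)} = \frac{16 u}{7}$ ($k{\left(u \right)} = \left(u + u\right) \frac{8}{7} = 2 u \frac{8}{7} = \frac{16 u}{7}$)
$\frac{k{\left(H{\left(-6 \right)} \right)}}{29607} = \frac{\frac{16}{7} \cdot 1}{29607} = \frac{16}{7} \cdot \frac{1}{29607} = \frac{16}{207249}$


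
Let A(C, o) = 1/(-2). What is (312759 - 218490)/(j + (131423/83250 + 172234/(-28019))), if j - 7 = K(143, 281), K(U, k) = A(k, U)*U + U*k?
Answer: 109945074495375/46784512398956 ≈ 2.3500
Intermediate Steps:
A(C, o) = -½ (A(C, o) = 1*(-½) = -½)
K(U, k) = -U/2 + U*k
j = 80237/2 (j = 7 + 143*(-½ + 281) = 7 + 143*(561/2) = 7 + 80223/2 = 80237/2 ≈ 40119.)
(312759 - 218490)/(j + (131423/83250 + 172234/(-28019))) = (312759 - 218490)/(80237/2 + (131423/83250 + 172234/(-28019))) = 94269/(80237/2 + (131423*(1/83250) + 172234*(-1/28019))) = 94269/(80237/2 + (131423/83250 - 172234/28019)) = 94269/(80237/2 - 10656139463/2332581750) = 94269/(46784512398956/1166290875) = 94269*(1166290875/46784512398956) = 109945074495375/46784512398956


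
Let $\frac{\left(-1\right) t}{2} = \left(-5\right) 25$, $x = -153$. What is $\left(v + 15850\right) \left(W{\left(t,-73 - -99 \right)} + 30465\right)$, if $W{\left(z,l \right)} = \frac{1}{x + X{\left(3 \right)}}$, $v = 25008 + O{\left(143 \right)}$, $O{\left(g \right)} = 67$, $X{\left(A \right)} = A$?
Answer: $\frac{7480679113}{6} \approx 1.2468 \cdot 10^{9}$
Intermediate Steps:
$t = 250$ ($t = - 2 \left(\left(-5\right) 25\right) = \left(-2\right) \left(-125\right) = 250$)
$v = 25075$ ($v = 25008 + 67 = 25075$)
$W{\left(z,l \right)} = - \frac{1}{150}$ ($W{\left(z,l \right)} = \frac{1}{-153 + 3} = \frac{1}{-150} = - \frac{1}{150}$)
$\left(v + 15850\right) \left(W{\left(t,-73 - -99 \right)} + 30465\right) = \left(25075 + 15850\right) \left(- \frac{1}{150} + 30465\right) = 40925 \cdot \frac{4569749}{150} = \frac{7480679113}{6}$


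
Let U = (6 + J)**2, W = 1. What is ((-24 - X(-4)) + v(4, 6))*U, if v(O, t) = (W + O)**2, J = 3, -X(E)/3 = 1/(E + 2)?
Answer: -81/2 ≈ -40.500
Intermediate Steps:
X(E) = -3/(2 + E) (X(E) = -3/(E + 2) = -3/(2 + E))
v(O, t) = (1 + O)**2
U = 81 (U = (6 + 3)**2 = 9**2 = 81)
((-24 - X(-4)) + v(4, 6))*U = ((-24 - (-3)/(2 - 4)) + (1 + 4)**2)*81 = ((-24 - (-3)/(-2)) + 5**2)*81 = ((-24 - (-3)*(-1)/2) + 25)*81 = ((-24 - 1*3/2) + 25)*81 = ((-24 - 3/2) + 25)*81 = (-51/2 + 25)*81 = -1/2*81 = -81/2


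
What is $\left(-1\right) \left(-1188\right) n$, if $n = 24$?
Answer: $28512$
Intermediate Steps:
$\left(-1\right) \left(-1188\right) n = \left(-1\right) \left(-1188\right) 24 = 1188 \cdot 24 = 28512$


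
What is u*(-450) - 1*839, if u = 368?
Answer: -166439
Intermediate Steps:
u*(-450) - 1*839 = 368*(-450) - 1*839 = -165600 - 839 = -166439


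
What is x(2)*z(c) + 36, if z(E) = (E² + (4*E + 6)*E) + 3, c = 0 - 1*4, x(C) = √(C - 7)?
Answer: 36 + 59*I*√5 ≈ 36.0 + 131.93*I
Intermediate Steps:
x(C) = √(-7 + C)
c = -4 (c = 0 - 4 = -4)
z(E) = 3 + E² + E*(6 + 4*E) (z(E) = (E² + (6 + 4*E)*E) + 3 = (E² + E*(6 + 4*E)) + 3 = 3 + E² + E*(6 + 4*E))
x(2)*z(c) + 36 = √(-7 + 2)*(3 + 5*(-4)² + 6*(-4)) + 36 = √(-5)*(3 + 5*16 - 24) + 36 = (I*√5)*(3 + 80 - 24) + 36 = (I*√5)*59 + 36 = 59*I*√5 + 36 = 36 + 59*I*√5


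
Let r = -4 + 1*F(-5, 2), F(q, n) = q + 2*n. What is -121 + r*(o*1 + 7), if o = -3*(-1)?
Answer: -171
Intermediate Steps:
o = 3
r = -5 (r = -4 + 1*(-5 + 2*2) = -4 + 1*(-5 + 4) = -4 + 1*(-1) = -4 - 1 = -5)
-121 + r*(o*1 + 7) = -121 - 5*(3*1 + 7) = -121 - 5*(3 + 7) = -121 - 5*10 = -121 - 50 = -171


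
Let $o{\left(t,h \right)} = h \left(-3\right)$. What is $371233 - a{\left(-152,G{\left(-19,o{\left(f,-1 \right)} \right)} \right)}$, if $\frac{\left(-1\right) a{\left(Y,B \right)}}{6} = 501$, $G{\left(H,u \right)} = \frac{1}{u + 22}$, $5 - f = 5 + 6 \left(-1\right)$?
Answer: $374239$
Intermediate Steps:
$f = 6$ ($f = 5 - \left(5 + 6 \left(-1\right)\right) = 5 - \left(5 - 6\right) = 5 - -1 = 5 + 1 = 6$)
$o{\left(t,h \right)} = - 3 h$
$G{\left(H,u \right)} = \frac{1}{22 + u}$
$a{\left(Y,B \right)} = -3006$ ($a{\left(Y,B \right)} = \left(-6\right) 501 = -3006$)
$371233 - a{\left(-152,G{\left(-19,o{\left(f,-1 \right)} \right)} \right)} = 371233 - -3006 = 371233 + 3006 = 374239$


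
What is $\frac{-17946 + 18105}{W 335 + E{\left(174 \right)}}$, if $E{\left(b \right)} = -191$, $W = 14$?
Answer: $\frac{159}{4499} \approx 0.035341$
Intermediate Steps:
$\frac{-17946 + 18105}{W 335 + E{\left(174 \right)}} = \frac{-17946 + 18105}{14 \cdot 335 - 191} = \frac{159}{4690 - 191} = \frac{159}{4499}$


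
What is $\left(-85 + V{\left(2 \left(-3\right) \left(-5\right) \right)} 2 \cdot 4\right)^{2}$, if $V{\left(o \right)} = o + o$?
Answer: $156025$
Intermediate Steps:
$V{\left(o \right)} = 2 o$
$\left(-85 + V{\left(2 \left(-3\right) \left(-5\right) \right)} 2 \cdot 4\right)^{2} = \left(-85 + 2 \cdot 2 \left(-3\right) \left(-5\right) 2 \cdot 4\right)^{2} = \left(-85 + 2 \left(\left(-6\right) \left(-5\right)\right) 2 \cdot 4\right)^{2} = \left(-85 + 2 \cdot 30 \cdot 2 \cdot 4\right)^{2} = \left(-85 + 60 \cdot 2 \cdot 4\right)^{2} = \left(-85 + 120 \cdot 4\right)^{2} = \left(-85 + 480\right)^{2} = 395^{2} = 156025$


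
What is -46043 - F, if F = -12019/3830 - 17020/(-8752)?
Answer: -192916090399/4190020 ≈ -46042.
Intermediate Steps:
F = -5000461/4190020 (F = -12019*1/3830 - 17020*(-1/8752) = -12019/3830 + 4255/2188 = -5000461/4190020 ≈ -1.1934)
-46043 - F = -46043 - 1*(-5000461/4190020) = -46043 + 5000461/4190020 = -192916090399/4190020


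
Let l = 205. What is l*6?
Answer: 1230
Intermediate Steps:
l*6 = 205*6 = 1230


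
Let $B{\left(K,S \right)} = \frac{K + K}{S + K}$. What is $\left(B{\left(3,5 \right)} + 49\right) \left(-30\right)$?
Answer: $- \frac{2985}{2} \approx -1492.5$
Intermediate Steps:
$B{\left(K,S \right)} = \frac{2 K}{K + S}$
$\left(B{\left(3,5 \right)} + 49\right) \left(-30\right) = \left(2 \cdot 3 \frac{1}{3 + 5} + 49\right) \left(-30\right) = \left(2 \cdot 3 \cdot \frac{1}{8} + 49\right) \left(-30\right) = \left(\frac{3}{4} + 49\right) \left(-30\right) = \frac{199}{4} \left(-30\right) = - \frac{2985}{2}$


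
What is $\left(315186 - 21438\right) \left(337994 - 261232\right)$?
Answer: $22548683976$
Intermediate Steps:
$\left(315186 - 21438\right) \left(337994 - 261232\right) = \left(315186 - 21438\right) 76762 = 293748 \cdot 76762 = 22548683976$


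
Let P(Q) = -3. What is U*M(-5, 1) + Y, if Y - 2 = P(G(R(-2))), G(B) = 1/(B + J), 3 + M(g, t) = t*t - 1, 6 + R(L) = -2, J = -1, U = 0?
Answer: -1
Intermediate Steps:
R(L) = -8 (R(L) = -6 - 2 = -8)
M(g, t) = -4 + t**2 (M(g, t) = -3 + (t*t - 1) = -3 + (t**2 - 1) = -3 + (-1 + t**2) = -4 + t**2)
G(B) = 1/(-1 + B) (G(B) = 1/(B - 1) = 1/(-1 + B))
Y = -1 (Y = 2 - 3 = -1)
U*M(-5, 1) + Y = 0*(-4 + 1**2) - 1 = 0*(-4 + 1) - 1 = 0*(-3) - 1 = 0 - 1 = -1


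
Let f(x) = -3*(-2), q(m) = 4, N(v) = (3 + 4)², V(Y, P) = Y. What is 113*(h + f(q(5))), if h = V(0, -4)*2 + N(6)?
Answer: 6215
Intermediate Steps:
N(v) = 49 (N(v) = 7² = 49)
h = 49 (h = 0*2 + 49 = 0 + 49 = 49)
f(x) = 6
113*(h + f(q(5))) = 113*(49 + 6) = 113*55 = 6215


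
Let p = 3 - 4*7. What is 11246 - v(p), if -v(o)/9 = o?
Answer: 11021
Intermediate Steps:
p = -25 (p = 3 - 28 = -25)
v(o) = -9*o
11246 - v(p) = 11246 - (-9)*(-25) = 11246 - 1*225 = 11246 - 225 = 11021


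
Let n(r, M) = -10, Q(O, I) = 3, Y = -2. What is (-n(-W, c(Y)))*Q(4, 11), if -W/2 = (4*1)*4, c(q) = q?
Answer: 30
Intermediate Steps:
W = -32 (W = -2*4*1*4 = -8*4 = -2*16 = -32)
(-n(-W, c(Y)))*Q(4, 11) = -1*(-10)*3 = 10*3 = 30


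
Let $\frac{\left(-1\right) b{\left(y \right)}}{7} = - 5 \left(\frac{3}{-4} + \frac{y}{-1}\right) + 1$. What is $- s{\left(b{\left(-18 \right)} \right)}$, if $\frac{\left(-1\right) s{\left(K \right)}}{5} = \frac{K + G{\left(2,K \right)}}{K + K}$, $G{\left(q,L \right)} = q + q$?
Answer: $\frac{12015}{4774} \approx 2.5168$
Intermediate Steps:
$G{\left(q,L \right)} = 2 q$
$b{\left(y \right)} = - \frac{133}{4} - 35 y$ ($b{\left(y \right)} = - 7 \left(- 5 \left(\frac{3}{-4} + \frac{y}{-1}\right) + 1\right) = - 7 \left(- 5 \left(3 \left(- \frac{1}{4}\right) + y \left(-1\right)\right) + 1\right) = - 7 \left(- 5 \left(- \frac{3}{4} - y\right) + 1\right) = - 7 \left(\left(\frac{15}{4} + 5 y\right) + 1\right) = - 7 \left(\frac{19}{4} + 5 y\right) = - \frac{133}{4} - 35 y$)
$s{\left(K \right)} = - \frac{5 \left(4 + K\right)}{2 K}$ ($s{\left(K \right)} = - 5 \frac{K + 2 \cdot 2}{K + K} = - 5 \frac{K + 4}{2 K} = - 5 \left(4 + K\right) \frac{1}{2 K} = - 5 \frac{4 + K}{2 K} = - \frac{5 \left(4 + K\right)}{2 K}$)
$- s{\left(b{\left(-18 \right)} \right)} = - (- \frac{5}{2} - \frac{10}{- \frac{133}{4} - -630}) = - (- \frac{5}{2} - \frac{10}{- \frac{133}{4} + 630}) = - (- \frac{5}{2} - \frac{10}{\frac{2387}{4}}) = - (- \frac{5}{2} - \frac{40}{2387}) = \left(-1\right) \left(- \frac{12015}{4774}\right) = \frac{12015}{4774}$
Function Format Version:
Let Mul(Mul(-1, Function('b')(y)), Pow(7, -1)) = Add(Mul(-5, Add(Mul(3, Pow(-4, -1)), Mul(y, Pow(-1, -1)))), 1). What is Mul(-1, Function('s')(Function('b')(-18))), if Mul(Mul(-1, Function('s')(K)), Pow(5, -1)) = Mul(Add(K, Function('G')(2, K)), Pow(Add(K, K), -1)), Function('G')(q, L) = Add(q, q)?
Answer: Rational(12015, 4774) ≈ 2.5168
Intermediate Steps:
Function('G')(q, L) = Mul(2, q)
Function('b')(y) = Add(Rational(-133, 4), Mul(-35, y)) (Function('b')(y) = Mul(-7, Add(Mul(-5, Add(Mul(3, Pow(-4, -1)), Mul(y, Pow(-1, -1)))), 1)) = Mul(-7, Add(Mul(-5, Add(Mul(3, Rational(-1, 4)), Mul(y, -1))), 1)) = Mul(-7, Add(Mul(-5, Add(Rational(-3, 4), Mul(-1, y))), 1)) = Mul(-7, Add(Add(Rational(15, 4), Mul(5, y)), 1)) = Mul(-7, Add(Rational(19, 4), Mul(5, y))) = Add(Rational(-133, 4), Mul(-35, y)))
Function('s')(K) = Mul(Rational(-5, 2), Pow(K, -1), Add(4, K)) (Function('s')(K) = Mul(-5, Mul(Add(K, Mul(2, 2)), Pow(Add(K, K), -1))) = Mul(-5, Mul(Add(K, 4), Pow(Mul(2, K), -1))) = Mul(-5, Mul(Add(4, K), Mul(Rational(1, 2), Pow(K, -1)))) = Mul(-5, Mul(Rational(1, 2), Pow(K, -1), Add(4, K))) = Mul(Rational(-5, 2), Pow(K, -1), Add(4, K)))
Mul(-1, Function('s')(Function('b')(-18))) = Mul(-1, Add(Rational(-5, 2), Mul(-10, Pow(Add(Rational(-133, 4), Mul(-35, -18)), -1)))) = Mul(-1, Add(Rational(-5, 2), Mul(-10, Pow(Add(Rational(-133, 4), 630), -1)))) = Mul(-1, Add(Rational(-5, 2), Mul(-10, Pow(Rational(2387, 4), -1)))) = Mul(-1, Add(Rational(-5, 2), Mul(-10, Rational(4, 2387)))) = Mul(-1, Add(Rational(-5, 2), Rational(-40, 2387))) = Mul(-1, Rational(-12015, 4774)) = Rational(12015, 4774)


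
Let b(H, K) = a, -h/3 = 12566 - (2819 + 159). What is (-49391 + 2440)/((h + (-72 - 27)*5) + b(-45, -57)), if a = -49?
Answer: 46951/29308 ≈ 1.6020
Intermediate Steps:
h = -28764 (h = -3*(12566 - (2819 + 159)) = -3*(12566 - 1*2978) = -3*(12566 - 2978) = -3*9588 = -28764)
b(H, K) = -49
(-49391 + 2440)/((h + (-72 - 27)*5) + b(-45, -57)) = (-49391 + 2440)/((-28764 + (-72 - 27)*5) - 49) = -46951/((-28764 - 99*5) - 49) = -46951/((-28764 - 495) - 49) = -46951/(-29259 - 49) = -46951/(-29308) = -46951*(-1/29308) = 46951/29308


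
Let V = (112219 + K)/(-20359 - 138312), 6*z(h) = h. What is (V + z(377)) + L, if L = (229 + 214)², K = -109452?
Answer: 186893952839/952026 ≈ 1.9631e+5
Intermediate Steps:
z(h) = h/6
V = -2767/158671 (V = (112219 - 109452)/(-20359 - 138312) = 2767/(-158671) = 2767*(-1/158671) = -2767/158671 ≈ -0.017439)
L = 196249 (L = 443² = 196249)
(V + z(377)) + L = (-2767/158671 + (⅙)*377) + 196249 = (-2767/158671 + 377/6) + 196249 = 59802365/952026 + 196249 = 186893952839/952026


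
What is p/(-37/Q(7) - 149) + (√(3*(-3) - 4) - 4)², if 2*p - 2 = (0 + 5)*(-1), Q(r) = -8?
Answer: 1159/385 - 8*I*√13 ≈ 3.0104 - 28.844*I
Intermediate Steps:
p = -3/2 (p = 1 + ((0 + 5)*(-1))/2 = 1 + (5*(-1))/2 = 1 + (½)*(-5) = 1 - 5/2 = -3/2 ≈ -1.5000)
p/(-37/Q(7) - 149) + (√(3*(-3) - 4) - 4)² = -3/2/(-37/(-8) - 149) + (√(3*(-3) - 4) - 4)² = -3/2/(-37*(-⅛) - 149) + (√(-9 - 4) - 4)² = -3/2/(37/8 - 149) + (√(-13) - 4)² = -3/2/(-1155/8) + (I*√13 - 4)² = -8/1155*(-3/2) + (-4 + I*√13)² = 4/385 + (-4 + I*√13)²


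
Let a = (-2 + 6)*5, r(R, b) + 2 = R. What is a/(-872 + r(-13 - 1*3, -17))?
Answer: -2/89 ≈ -0.022472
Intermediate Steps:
r(R, b) = -2 + R
a = 20 (a = 4*5 = 20)
a/(-872 + r(-13 - 1*3, -17)) = 20/(-872 + (-2 + (-13 - 1*3))) = 20/(-872 + (-2 + (-13 - 3))) = 20/(-872 + (-2 - 16)) = 20/(-872 - 18) = 20/(-890) = -1/890*20 = -2/89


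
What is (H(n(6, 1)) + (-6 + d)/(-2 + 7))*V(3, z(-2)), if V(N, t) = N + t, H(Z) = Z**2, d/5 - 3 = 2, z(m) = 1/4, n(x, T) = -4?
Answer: 1287/20 ≈ 64.350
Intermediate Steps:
z(m) = 1/4 (z(m) = 1*(1/4) = 1/4)
d = 25 (d = 15 + 5*2 = 15 + 10 = 25)
(H(n(6, 1)) + (-6 + d)/(-2 + 7))*V(3, z(-2)) = ((-4)**2 + (-6 + 25)/(-2 + 7))*(3 + 1/4) = (16 + 19/5)*(13/4) = (99/5)*(13/4) = 1287/20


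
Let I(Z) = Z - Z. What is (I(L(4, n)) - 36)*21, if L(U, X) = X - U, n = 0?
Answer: -756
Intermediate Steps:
I(Z) = 0
(I(L(4, n)) - 36)*21 = (0 - 36)*21 = -36*21 = -756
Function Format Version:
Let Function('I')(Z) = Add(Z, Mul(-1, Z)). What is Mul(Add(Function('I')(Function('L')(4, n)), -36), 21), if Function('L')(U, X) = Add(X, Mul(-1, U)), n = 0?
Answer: -756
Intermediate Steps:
Function('I')(Z) = 0
Mul(Add(Function('I')(Function('L')(4, n)), -36), 21) = Mul(Add(0, -36), 21) = Mul(-36, 21) = -756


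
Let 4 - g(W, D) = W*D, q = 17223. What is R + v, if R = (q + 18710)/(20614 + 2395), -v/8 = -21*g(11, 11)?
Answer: -452228971/23009 ≈ -19654.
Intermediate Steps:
g(W, D) = 4 - D*W (g(W, D) = 4 - W*D = 4 - D*W)
v = -19656 (v = -(-168)*(4 - 1*11*11) = -(-168)*(4 - 121) = -(-168)*(-117) = -8*2457 = -19656)
R = 35933/23009 (R = (17223 + 18710)/(20614 + 2395) = 35933/23009 ≈ 1.5617)
R + v = 35933/23009 - 19656 = -452228971/23009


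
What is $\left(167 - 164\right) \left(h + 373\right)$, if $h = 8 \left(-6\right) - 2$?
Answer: $969$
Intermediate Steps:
$h = -50$ ($h = -48 - 2 = -50$)
$\left(167 - 164\right) \left(h + 373\right) = \left(167 - 164\right) \left(-50 + 373\right) = 3 \cdot 323 = 969$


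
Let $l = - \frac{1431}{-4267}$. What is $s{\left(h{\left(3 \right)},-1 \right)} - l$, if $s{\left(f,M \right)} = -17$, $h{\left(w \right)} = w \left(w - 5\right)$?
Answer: $- \frac{73970}{4267} \approx -17.335$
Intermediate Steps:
$h{\left(w \right)} = w \left(-5 + w\right)$
$l = \frac{1431}{4267}$ ($l = \left(-1431\right) \left(- \frac{1}{4267}\right) = \frac{1431}{4267} \approx 0.33536$)
$s{\left(h{\left(3 \right)},-1 \right)} - l = -17 - \frac{1431}{4267} = - \frac{73970}{4267}$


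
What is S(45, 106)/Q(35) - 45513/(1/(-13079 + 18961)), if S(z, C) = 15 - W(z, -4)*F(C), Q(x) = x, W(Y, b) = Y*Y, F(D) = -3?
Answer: -267707292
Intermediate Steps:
W(Y, b) = Y**2
S(z, C) = 15 + 3*z**2 (S(z, C) = 15 - z**2*(-3) = 15 - (-3)*z**2 = 15 + 3*z**2)
S(45, 106)/Q(35) - 45513/(1/(-13079 + 18961)) = (15 + 3*45**2)/35 - 45513/(1/(-13079 + 18961)) = (15 + 3*2025)*(1/35) - 45513/(1/5882) = (15 + 6075)*(1/35) - 45513/1/5882 = 6090*(1/35) - 45513*5882 = 174 - 267707466 = -267707292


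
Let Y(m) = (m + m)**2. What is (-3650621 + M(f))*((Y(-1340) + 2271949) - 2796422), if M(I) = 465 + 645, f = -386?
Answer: -24298177823697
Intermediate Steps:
M(I) = 1110
Y(m) = 4*m**2 (Y(m) = (2*m)**2 = 4*m**2)
(-3650621 + M(f))*((Y(-1340) + 2271949) - 2796422) = (-3650621 + 1110)*((4*(-1340)**2 + 2271949) - 2796422) = -3649511*((4*1795600 + 2271949) - 2796422) = -3649511*((7182400 + 2271949) - 2796422) = -3649511*(9454349 - 2796422) = -3649511*6657927 = -24298177823697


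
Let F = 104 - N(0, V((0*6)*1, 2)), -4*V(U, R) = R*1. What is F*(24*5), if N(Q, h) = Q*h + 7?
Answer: 11640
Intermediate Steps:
V(U, R) = -R/4
N(Q, h) = 7 + Q*h
F = 97 (F = 104 - (7 + 0*(-¼*2)) = 104 - (7 + 0*(-½)) = 104 - (7 + 0) = 104 - 1*7 = 104 - 7 = 97)
F*(24*5) = 97*(24*5) = 97*120 = 11640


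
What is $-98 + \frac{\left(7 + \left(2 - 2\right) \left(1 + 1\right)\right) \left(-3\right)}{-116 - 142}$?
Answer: $- \frac{8421}{86} \approx -97.919$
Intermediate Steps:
$-98 + \frac{\left(7 + \left(2 - 2\right) \left(1 + 1\right)\right) \left(-3\right)}{-116 - 142} = -98 + \frac{\left(7 + 0 \cdot 2\right) \left(-3\right)}{-258} = -98 - \frac{\left(7 + 0\right) \left(-3\right)}{258} = -98 - \frac{7 \left(-3\right)}{258} = -98 - - \frac{7}{86} = -98 + \frac{7}{86} = - \frac{8421}{86}$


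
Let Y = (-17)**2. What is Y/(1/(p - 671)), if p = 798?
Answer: 36703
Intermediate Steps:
Y = 289
Y/(1/(p - 671)) = 289/(1/(798 - 671)) = 289/(1/127) = 289*127 = 36703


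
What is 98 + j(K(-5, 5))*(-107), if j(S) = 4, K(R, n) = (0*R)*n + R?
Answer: -330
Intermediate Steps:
K(R, n) = R (K(R, n) = 0*n + R = 0 + R = R)
98 + j(K(-5, 5))*(-107) = 98 + 4*(-107) = 98 - 428 = -330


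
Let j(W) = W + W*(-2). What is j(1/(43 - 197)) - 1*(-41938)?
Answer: 6458453/154 ≈ 41938.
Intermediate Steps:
j(W) = -W (j(W) = W - 2*W = -W)
j(1/(43 - 197)) - 1*(-41938) = -1/(43 - 197) - 1*(-41938) = -1/(-154) + 41938 = -1*(-1/154) + 41938 = 1/154 + 41938 = 6458453/154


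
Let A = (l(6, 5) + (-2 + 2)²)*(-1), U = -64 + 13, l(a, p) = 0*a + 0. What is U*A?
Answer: 0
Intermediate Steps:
l(a, p) = 0 (l(a, p) = 0 + 0 = 0)
U = -51
A = 0 (A = (0 + (-2 + 2)²)*(-1) = (0 + 0²)*(-1) = (0 + 0)*(-1) = 0*(-1) = 0)
U*A = -51*0 = 0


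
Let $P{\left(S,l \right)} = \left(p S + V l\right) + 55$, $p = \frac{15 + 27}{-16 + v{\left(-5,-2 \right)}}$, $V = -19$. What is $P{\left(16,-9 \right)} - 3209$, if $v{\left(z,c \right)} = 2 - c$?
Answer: $-3039$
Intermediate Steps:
$p = - \frac{7}{2}$ ($p = \frac{15 + 27}{-16 + \left(2 - -2\right)} = \frac{42}{-16 + \left(2 + 2\right)} = \frac{42}{-16 + 4} = \frac{42}{-12} = 42 \left(- \frac{1}{12}\right) = - \frac{7}{2} \approx -3.5$)
$P{\left(S,l \right)} = 55 - 19 l - \frac{7 S}{2}$ ($P{\left(S,l \right)} = \left(- \frac{7 S}{2} - 19 l\right) + 55 = \left(- 19 l - \frac{7 S}{2}\right) + 55 = 55 - 19 l - \frac{7 S}{2}$)
$P{\left(16,-9 \right)} - 3209 = \left(55 - -171 - 56\right) - 3209 = \left(55 + 171 - 56\right) - 3209 = 170 - 3209 = -3039$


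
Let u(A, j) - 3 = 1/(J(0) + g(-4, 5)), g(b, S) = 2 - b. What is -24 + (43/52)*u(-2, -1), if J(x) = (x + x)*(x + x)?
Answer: -6671/312 ≈ -21.381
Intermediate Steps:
J(x) = 4*x² (J(x) = (2*x)*(2*x) = 4*x²)
u(A, j) = 19/6 (u(A, j) = 3 + 1/(4*0² + (2 - 1*(-4))) = 3 + 1/(4*0 + (2 + 4)) = 3 + 1/(0 + 6) = 3 + 1/6 = 3 + ⅙ = 19/6)
-24 + (43/52)*u(-2, -1) = -24 + (43/52)*(19/6) = -24 + 817/312 = -6671/312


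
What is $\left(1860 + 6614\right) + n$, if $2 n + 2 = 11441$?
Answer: $\frac{28387}{2} \approx 14194.0$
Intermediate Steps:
$n = \frac{11439}{2}$ ($n = -1 + \frac{1}{2} \cdot 11441 = -1 + \frac{11441}{2} = \frac{11439}{2} \approx 5719.5$)
$\left(1860 + 6614\right) + n = \left(1860 + 6614\right) + \frac{11439}{2} = 8474 + \frac{11439}{2} = \frac{28387}{2}$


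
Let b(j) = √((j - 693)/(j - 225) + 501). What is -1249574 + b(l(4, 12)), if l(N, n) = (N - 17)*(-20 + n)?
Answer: -1249574 + √61210/11 ≈ -1.2496e+6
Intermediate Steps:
l(N, n) = (-20 + n)*(-17 + N) (l(N, n) = (-17 + N)*(-20 + n) = (-20 + n)*(-17 + N))
b(j) = √(501 + (-693 + j)/(-225 + j)) (b(j) = √((-693 + j)/(-225 + j) + 501) = √(501 + (-693 + j)/(-225 + j)))
-1249574 + b(l(4, 12)) = -1249574 + √2*√((-56709 + 251*(340 - 20*4 - 17*12 + 4*12))/(-225 + (340 - 20*4 - 17*12 + 4*12))) = -1249574 + √2*√((-56709 + 251*(340 - 80 - 204 + 48))/(-225 + (340 - 80 - 204 + 48))) = -1249574 + √2*√((-56709 + 251*104)/(-225 + 104)) = -1249574 + √2*√((-56709 + 26104)/(-121)) = -1249574 + √2*√(-1/121*(-30605)) = -1249574 + √2*√(30605/121) = -1249574 + √2*(√30605/11) = -1249574 + √61210/11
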